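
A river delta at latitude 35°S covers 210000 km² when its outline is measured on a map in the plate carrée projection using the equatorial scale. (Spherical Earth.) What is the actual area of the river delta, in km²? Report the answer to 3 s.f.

In the plate carrée (x = Rλ, y = Rφ), meridians are true-scale (h = 1) and parallels are stretched by k = sec φ.
Areal scale = h·k = 1 × sec φ; at 35°, h = 1.000, k = 1.221, so h·k = 1.221.
True area = apparent / (areal scale) = 210000 / 1.221 ≈ 172000 km².

172000 km²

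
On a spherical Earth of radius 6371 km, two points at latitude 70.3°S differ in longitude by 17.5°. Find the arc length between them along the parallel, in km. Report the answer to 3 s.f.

656 km

Arc length along a parallel = R cos φ · Δλ (with Δλ in radians).
= 6371 × cos 70.3° × (17.5° × π/180) = 6371 × 0.3371 × 0.3054 ≈ 656 km.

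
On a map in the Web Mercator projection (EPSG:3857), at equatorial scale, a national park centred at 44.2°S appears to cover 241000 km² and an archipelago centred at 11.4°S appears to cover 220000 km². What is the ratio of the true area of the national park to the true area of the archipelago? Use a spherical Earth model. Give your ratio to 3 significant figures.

0.586

On Mercator the areal scale is sec²φ, so true area = apparent × cos²φ.
True area of national park: 241000 × cos²(44.2°) = 241000 × 0.5140 = 123900 km².
True area of archipelago: 220000 × cos²(11.4°) = 220000 × 0.9609 = 211400 km².
Ratio = 123900 / 211400 ≈ 0.586.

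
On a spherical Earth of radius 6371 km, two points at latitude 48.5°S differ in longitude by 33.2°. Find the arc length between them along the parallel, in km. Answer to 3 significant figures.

2450 km

Arc length along a parallel = R cos φ · Δλ (with Δλ in radians).
= 6371 × cos 48.5° × (33.2° × π/180) = 6371 × 0.6626 × 0.5794 ≈ 2450 km.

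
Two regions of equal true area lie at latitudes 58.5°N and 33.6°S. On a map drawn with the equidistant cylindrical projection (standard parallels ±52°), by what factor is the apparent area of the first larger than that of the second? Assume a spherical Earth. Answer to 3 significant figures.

With standard parallel φ₀ = 52°, the equirectangular projection gives x = Rλ cos φ₀, y = Rφ, so h = 1 and k = cos 52° / cos φ.
Areal scale at 58.5°: h·k = 1.000 × 1.178 = 1.178.
Areal scale at 33.6°: h·k = 1.000 × 0.7392 = 0.7392.
Ratio = 1.178/0.7392 ≈ 1.59.

1.59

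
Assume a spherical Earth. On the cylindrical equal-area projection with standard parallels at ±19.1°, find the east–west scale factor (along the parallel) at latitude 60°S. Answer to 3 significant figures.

1.89

A cylindrical equal-area projection with standard parallel φ₀ has meridian scale h = cos φ / cos φ₀ and parallel scale k = cos φ₀ / cos φ (so areas are preserved, h·k = 1).
k = cos 19.1° / cos 60° = 0.9449/0.5000 = 1.890.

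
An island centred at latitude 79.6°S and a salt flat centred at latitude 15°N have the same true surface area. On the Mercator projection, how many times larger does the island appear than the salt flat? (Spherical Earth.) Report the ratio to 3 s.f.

28.6

Mercator areal scale is sec²φ.
At 79.6°: sec²(79.6°) = 1/0.1805² = 30.69.
At 15°: sec²(15°) = 1/0.9659² = 1.072.
Ratio = 30.69/1.072 = cos²(15°)/cos²(79.6°) ≈ 28.6.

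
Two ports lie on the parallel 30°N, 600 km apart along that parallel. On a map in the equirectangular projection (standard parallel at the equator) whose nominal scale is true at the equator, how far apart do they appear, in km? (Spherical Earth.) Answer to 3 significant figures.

693 km

In the plate carrée (x = Rλ, y = Rφ), meridians are true-scale (h = 1) and parallels are stretched by k = sec φ.
Along the parallel, k = sec 30° = 1/0.8660 = 1.155.
Map distance = 600 × 1.155 ≈ 693 km.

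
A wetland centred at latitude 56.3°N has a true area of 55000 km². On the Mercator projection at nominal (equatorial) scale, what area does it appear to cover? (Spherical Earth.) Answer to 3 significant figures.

179000 km²

The Mercator projection is conformal; its linear scale factor is the same in every direction and equals sec φ = 1/cos φ.
Areal scale = k² = sec²φ = 1/cos²(56.3°) = 1/0.5548² = 3.248.
Apparent area = 55000 × 3.248 ≈ 179000 km².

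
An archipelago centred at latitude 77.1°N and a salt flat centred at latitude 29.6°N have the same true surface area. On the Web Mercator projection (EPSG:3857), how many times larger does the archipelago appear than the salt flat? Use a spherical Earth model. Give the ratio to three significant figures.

On Mercator, area is exaggerated by sec²φ = 1/cos²φ.
At 77.1°: sec²(77.1°) = 1/0.2233² = 20.06.
At 29.6°: sec²(29.6°) = 1/0.8695² = 1.323.
Ratio = 20.06/1.323 = cos²(29.6°)/cos²(77.1°) ≈ 15.2.

15.2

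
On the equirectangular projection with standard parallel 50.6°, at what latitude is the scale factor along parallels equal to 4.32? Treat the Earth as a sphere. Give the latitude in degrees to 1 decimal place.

81.6°

The equidistant cylindrical projection with φ₀ = 50.6° has h = 1 (meridians true) and k = cos φ₀ / cos φ along parallels.
k = cos φ₀ / cos φ = 4.32  ⇒  cos φ = cos 50.6° / 4.32 = 0.1469.
φ = arccos(0.1469) ≈ 81.6°.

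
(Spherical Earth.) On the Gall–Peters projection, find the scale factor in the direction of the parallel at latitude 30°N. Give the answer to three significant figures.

Gall–Peters is a cylindrical equal-area projection with standard parallels at ±45°. Cylindrical equal-area (φ₀ = 45°): h = cos φ / cos 45° along meridians, k = cos 45° / cos φ along parallels; h·k = 1.
k = cos 45° / cos 30° = 0.7071/0.8660 = 0.8165.

0.816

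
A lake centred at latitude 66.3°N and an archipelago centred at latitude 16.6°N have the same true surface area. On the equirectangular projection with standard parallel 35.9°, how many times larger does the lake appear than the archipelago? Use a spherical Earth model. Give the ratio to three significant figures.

In the equirectangular projection with standard parallel φ₀ = 35.9° (x = Rλ cos φ₀, y = Rφ), meridians are true-scale (h = 1) and the parallel scale is k = cos φ₀ / cos φ.
Areal scale at 66.3°: h·k = 1.000 × 2.015 = 2.015.
Areal scale at 16.6°: h·k = 1.000 × 0.8453 = 0.8453.
Ratio = 2.015/0.8453 ≈ 2.38.

2.38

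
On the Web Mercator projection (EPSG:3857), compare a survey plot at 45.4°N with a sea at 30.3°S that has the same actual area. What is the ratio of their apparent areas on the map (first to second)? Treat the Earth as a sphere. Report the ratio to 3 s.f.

1.51

Mercator is conformal with k = sec φ, so areal scale = k² = sec²φ.
At 45.4°: sec²(45.4°) = 1/0.7022² = 2.028.
At 30.3°: sec²(30.3°) = 1/0.8634² = 1.341.
Ratio = 2.028/1.341 = cos²(30.3°)/cos²(45.4°) ≈ 1.51.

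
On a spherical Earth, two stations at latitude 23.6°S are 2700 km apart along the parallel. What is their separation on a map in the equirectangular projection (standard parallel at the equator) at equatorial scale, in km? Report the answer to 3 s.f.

2950 km

Plate carrée maps x = Rλ, y = Rφ. The meridian scale is h = 1 and the parallel scale is k = 1/cos φ = sec φ.
Along the parallel, k = sec 23.6° = 1/0.9164 = 1.091.
Map distance = 2700 × 1.091 ≈ 2950 km.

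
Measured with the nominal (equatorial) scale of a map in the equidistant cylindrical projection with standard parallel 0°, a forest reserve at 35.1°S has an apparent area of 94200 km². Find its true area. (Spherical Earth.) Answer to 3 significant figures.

77100 km²

In the plate carrée (x = Rλ, y = Rφ), meridians are true-scale (h = 1) and parallels are stretched by k = sec φ.
Areal scale = h·k = 1 × sec φ; at 35.1°, h = 1.000, k = 1.222, so h·k = 1.222.
True area = apparent / (areal scale) = 94200 / 1.222 ≈ 77100 km².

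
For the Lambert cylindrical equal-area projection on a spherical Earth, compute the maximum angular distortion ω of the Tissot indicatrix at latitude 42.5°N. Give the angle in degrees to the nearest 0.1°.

The Lambert cylindrical equal-area projection is the cylindrical equal-area projection with its standard parallel at the equator (φ₀ = 0). For cylindrical equal-area with standard parallel φ₀, h = cos φ / cos φ₀ and k = cos φ₀ / cos φ, so h·k = 1.
At 42.5°: h = 0.7373, k = 1.356; principal scales a = 1.356, b = 0.7373.
sin(ω/2) = (a − b)/(a + b) = 0.6191/2.094 = 0.2957, so ω = 2 arcsin(0.2957) ≈ 34.4°.

34.4°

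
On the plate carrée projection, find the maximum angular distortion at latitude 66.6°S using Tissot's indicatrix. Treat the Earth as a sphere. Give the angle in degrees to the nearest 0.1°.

51.1°

For the equirectangular projection with φ₀ = 0 (plate carrée), h = 1 along meridians and k = sec φ along parallels.
At 66.6°: h = 1.000, k = 2.518; principal scales a = 2.518, b = 1.000.
sin(ω/2) = (a − b)/(a + b) = 1.518/3.518 = 0.4315, so ω = 2 arcsin(0.4315) ≈ 51.1°.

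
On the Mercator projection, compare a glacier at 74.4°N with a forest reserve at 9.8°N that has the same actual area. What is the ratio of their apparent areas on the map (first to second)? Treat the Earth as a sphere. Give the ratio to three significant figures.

13.4

Mercator is conformal with k = sec φ, so areal scale = k² = sec²φ.
At 74.4°: sec²(74.4°) = 1/0.2689² = 13.83.
At 9.8°: sec²(9.8°) = 1/0.9854² = 1.030.
Ratio = 13.83/1.030 = cos²(9.8°)/cos²(74.4°) ≈ 13.4.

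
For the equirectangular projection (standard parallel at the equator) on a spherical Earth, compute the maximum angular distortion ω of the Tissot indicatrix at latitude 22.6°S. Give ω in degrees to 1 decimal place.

Plate carrée maps x = Rλ, y = Rφ. The meridian scale is h = 1 and the parallel scale is k = 1/cos φ = sec φ.
At 22.6°: h = 1.000, k = 1.083; principal scales a = 1.083, b = 1.000.
sin(ω/2) = (a − b)/(a + b) = 0.08318/2.083 = 0.03993, so ω = 2 arcsin(0.03993) ≈ 4.6°.

4.6°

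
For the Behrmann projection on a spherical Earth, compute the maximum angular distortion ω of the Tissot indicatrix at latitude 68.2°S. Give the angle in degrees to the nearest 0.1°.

Behrmann is a cylindrical equal-area projection with standard parallels at ±30°. For cylindrical equal-area with standard parallel φ₀, h = cos φ / cos φ₀ and k = cos φ₀ / cos φ, so h·k = 1.
At 68.2°: h = 0.4288, k = 2.332; principal scales a = 2.332, b = 0.4288.
sin(ω/2) = (a − b)/(a + b) = 1.903/2.761 = 0.6894, so ω = 2 arcsin(0.6894) ≈ 87.2°.

87.2°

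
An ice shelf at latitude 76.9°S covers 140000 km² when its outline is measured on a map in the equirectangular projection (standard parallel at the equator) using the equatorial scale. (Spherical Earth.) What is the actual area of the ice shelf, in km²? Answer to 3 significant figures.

31700 km²

For the equirectangular projection with φ₀ = 0 (plate carrée), h = 1 along meridians and k = sec φ along parallels.
Areal scale = h·k = 1 × sec φ; at 76.9°, h = 1.000, k = 4.412, so h·k = 4.412.
True area = apparent / (areal scale) = 140000 / 4.412 ≈ 31700 km².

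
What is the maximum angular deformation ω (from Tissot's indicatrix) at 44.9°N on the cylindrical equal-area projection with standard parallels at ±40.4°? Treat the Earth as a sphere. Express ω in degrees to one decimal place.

8.3°

For cylindrical equal-area with standard parallel φ₀, h = cos φ / cos φ₀ and k = cos φ₀ / cos φ, so h·k = 1.
At 44.9°: h = 0.9301, k = 1.075; principal scales a = 1.075, b = 0.9301.
sin(ω/2) = (a − b)/(a + b) = 0.1450/2.005 = 0.07229, so ω = 2 arcsin(0.07229) ≈ 8.3°.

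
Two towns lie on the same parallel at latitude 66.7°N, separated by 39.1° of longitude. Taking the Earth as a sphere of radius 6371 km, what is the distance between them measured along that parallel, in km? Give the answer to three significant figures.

Arc length along a parallel = R cos φ · Δλ (with Δλ in radians).
= 6371 × cos 66.7° × (39.1° × π/180) = 6371 × 0.3955 × 0.6824 ≈ 1720 km.

1720 km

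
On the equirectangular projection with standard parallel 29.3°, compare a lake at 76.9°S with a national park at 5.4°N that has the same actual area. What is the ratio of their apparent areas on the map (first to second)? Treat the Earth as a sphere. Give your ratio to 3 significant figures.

The equidistant cylindrical projection with φ₀ = 29.3° has h = 1 (meridians true) and k = cos φ₀ / cos φ along parallels.
Areal scale at 76.9°: h·k = 1.000 × 3.848 = 3.848.
Areal scale at 5.4°: h·k = 1.000 × 0.8760 = 0.8760.
Ratio = 3.848/0.8760 ≈ 4.39.

4.39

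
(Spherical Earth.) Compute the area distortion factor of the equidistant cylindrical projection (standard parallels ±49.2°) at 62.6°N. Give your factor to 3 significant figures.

With standard parallel φ₀ = 49.2°, the equirectangular projection gives x = Rλ cos φ₀, y = Rφ, so h = 1 and k = cos 49.2° / cos φ.
Areal scale = h·k = 1 × cos φ₀ / cos φ; at 62.6°, h = 1.000, k = 1.420, so h·k = 1.420.

1.42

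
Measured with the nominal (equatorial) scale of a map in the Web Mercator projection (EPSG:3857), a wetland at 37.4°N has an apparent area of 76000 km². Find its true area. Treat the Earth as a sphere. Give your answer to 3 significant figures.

The Mercator projection is conformal; its linear scale factor is the same in every direction and equals sec φ = 1/cos φ.
Areal scale = k² = sec²φ = 1/cos²(37.4°) = 1/0.7944² = 1.585.
True area = apparent / (areal scale) = 76000 / 1.585 ≈ 48000 km².

48000 km²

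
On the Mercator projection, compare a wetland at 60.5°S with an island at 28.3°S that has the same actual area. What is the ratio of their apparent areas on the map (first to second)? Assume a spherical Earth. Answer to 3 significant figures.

3.20

Mercator areal scale is sec²φ.
At 60.5°: sec²(60.5°) = 1/0.4924² = 4.124.
At 28.3°: sec²(28.3°) = 1/0.8805² = 1.290.
Ratio = 4.124/1.290 = cos²(28.3°)/cos²(60.5°) ≈ 3.20.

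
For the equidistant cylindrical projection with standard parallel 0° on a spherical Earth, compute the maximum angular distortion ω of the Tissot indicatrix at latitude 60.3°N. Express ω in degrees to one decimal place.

39.4°

Plate carrée maps x = Rλ, y = Rφ. The meridian scale is h = 1 and the parallel scale is k = 1/cos φ = sec φ.
At 60.3°: h = 1.000, k = 2.018; principal scales a = 2.018, b = 1.000.
sin(ω/2) = (a − b)/(a + b) = 1.018/3.018 = 0.3374, so ω = 2 arcsin(0.3374) ≈ 39.4°.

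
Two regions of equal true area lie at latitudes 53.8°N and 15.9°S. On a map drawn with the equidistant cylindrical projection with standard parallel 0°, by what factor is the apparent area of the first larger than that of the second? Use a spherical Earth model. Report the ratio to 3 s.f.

In the plate carrée (x = Rλ, y = Rφ), meridians are true-scale (h = 1) and parallels are stretched by k = sec φ.
Areal scale at 53.8°: h·k = 1.000 × 1.693 = 1.693.
Areal scale at 15.9°: h·k = 1.000 × 1.040 = 1.040.
Ratio = 1.693/1.040 ≈ 1.63.

1.63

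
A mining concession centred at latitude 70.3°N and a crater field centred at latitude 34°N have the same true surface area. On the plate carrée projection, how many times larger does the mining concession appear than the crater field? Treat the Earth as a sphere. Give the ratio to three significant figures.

2.46

For the equirectangular projection with φ₀ = 0 (plate carrée), h = 1 along meridians and k = sec φ along parallels.
Areal scale at 70.3°: h·k = 1.000 × 2.967 = 2.967.
Areal scale at 34°: h·k = 1.000 × 1.206 = 1.206.
Ratio = 2.967/1.206 ≈ 2.46.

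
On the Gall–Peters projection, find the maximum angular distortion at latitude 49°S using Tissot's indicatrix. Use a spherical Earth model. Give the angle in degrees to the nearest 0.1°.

The Gall–Peters projection is cylindrical equal-area with φ₀ = 45°. A cylindrical equal-area projection with standard parallel φ₀ has meridian scale h = cos φ / cos φ₀ and parallel scale k = cos φ₀ / cos φ (so areas are preserved, h·k = 1).
At 49°: h = 0.9278, k = 1.078; principal scales a = 1.078, b = 0.9278.
sin(ω/2) = (a − b)/(a + b) = 0.1500/2.006 = 0.07479, so ω = 2 arcsin(0.07479) ≈ 8.6°.

8.6°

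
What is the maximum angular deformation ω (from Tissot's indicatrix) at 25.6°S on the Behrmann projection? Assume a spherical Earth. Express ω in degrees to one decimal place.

4.6°

Behrmann is a cylindrical equal-area projection with standard parallels at ±30°. Cylindrical equal-area (φ₀ = 30°): h = cos φ / cos 30° along meridians, k = cos 30° / cos φ along parallels; h·k = 1.
At 25.6°: h = 1.041, k = 0.9603; principal scales a = 1.041, b = 0.9603.
sin(ω/2) = (a − b)/(a + b) = 0.08105/2.002 = 0.04049, so ω = 2 arcsin(0.04049) ≈ 4.6°.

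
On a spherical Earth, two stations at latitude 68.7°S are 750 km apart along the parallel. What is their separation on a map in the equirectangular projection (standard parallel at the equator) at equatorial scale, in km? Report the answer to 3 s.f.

2060 km

Plate carrée maps x = Rλ, y = Rφ. The meridian scale is h = 1 and the parallel scale is k = 1/cos φ = sec φ.
Along the parallel, k = sec 68.7° = 1/0.3633 = 2.753.
Map distance = 750 × 2.753 ≈ 2060 km.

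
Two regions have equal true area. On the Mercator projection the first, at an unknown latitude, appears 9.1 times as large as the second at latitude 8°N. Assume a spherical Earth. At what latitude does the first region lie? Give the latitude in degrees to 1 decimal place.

70.8°

For equal true areas on Mercator, apparent areas scale as sec²φ, so the ratio is cos²φ₂ / cos²φ₁.
cos²φ₂ / cos²φ₁ = 9.1  ⇒  cos φ₁ = cos 8° / √9.1 = 0.9903/3.017 = 0.3283.
φ₁ = arccos(0.3283) ≈ 70.8°.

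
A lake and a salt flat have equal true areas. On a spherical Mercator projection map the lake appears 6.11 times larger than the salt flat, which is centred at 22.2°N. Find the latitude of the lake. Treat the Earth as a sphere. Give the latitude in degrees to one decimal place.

68.0°

For equal true areas on Mercator, apparent areas scale as sec²φ, so the ratio is cos²φ₂ / cos²φ₁.
cos²φ₂ / cos²φ₁ = 6.11  ⇒  cos φ₁ = cos 22.2° / √6.11 = 0.9259/2.472 = 0.3746.
φ₁ = arccos(0.3746) ≈ 68.0°.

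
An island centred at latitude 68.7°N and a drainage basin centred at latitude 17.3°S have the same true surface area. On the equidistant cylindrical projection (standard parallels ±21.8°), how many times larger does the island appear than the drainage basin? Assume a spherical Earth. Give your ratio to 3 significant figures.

2.63

With standard parallel φ₀ = 21.8°, the equirectangular projection gives x = Rλ cos φ₀, y = Rφ, so h = 1 and k = cos 21.8° / cos φ.
Areal scale at 68.7°: h·k = 1.000 × 2.556 = 2.556.
Areal scale at 17.3°: h·k = 1.000 × 0.9725 = 0.9725.
Ratio = 2.556/0.9725 ≈ 2.63.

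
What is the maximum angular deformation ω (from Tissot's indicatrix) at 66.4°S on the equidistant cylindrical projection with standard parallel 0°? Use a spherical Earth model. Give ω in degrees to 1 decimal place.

50.7°

Plate carrée maps x = Rλ, y = Rφ. The meridian scale is h = 1 and the parallel scale is k = 1/cos φ = sec φ.
At 66.4°: h = 1.000, k = 2.498; principal scales a = 2.498, b = 1.000.
sin(ω/2) = (a − b)/(a + b) = 1.498/3.498 = 0.4282, so ω = 2 arcsin(0.4282) ≈ 50.7°.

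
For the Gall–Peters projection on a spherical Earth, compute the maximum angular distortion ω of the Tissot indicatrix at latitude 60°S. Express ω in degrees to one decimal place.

Gall–Peters is a cylindrical equal-area projection with standard parallels at ±45°. A cylindrical equal-area projection with standard parallel φ₀ has meridian scale h = cos φ / cos φ₀ and parallel scale k = cos φ₀ / cos φ (so areas are preserved, h·k = 1).
At 60°: h = 0.7071, k = 1.414; principal scales a = 1.414, b = 0.7071.
sin(ω/2) = (a − b)/(a + b) = 0.7071/2.121 = 0.3333, so ω = 2 arcsin(0.3333) ≈ 38.9°.

38.9°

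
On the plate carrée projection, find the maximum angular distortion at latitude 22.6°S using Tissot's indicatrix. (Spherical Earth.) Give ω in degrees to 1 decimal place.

4.6°

Plate carrée maps x = Rλ, y = Rφ. The meridian scale is h = 1 and the parallel scale is k = 1/cos φ = sec φ.
At 22.6°: h = 1.000, k = 1.083; principal scales a = 1.083, b = 1.000.
sin(ω/2) = (a − b)/(a + b) = 0.08318/2.083 = 0.03993, so ω = 2 arcsin(0.03993) ≈ 4.6°.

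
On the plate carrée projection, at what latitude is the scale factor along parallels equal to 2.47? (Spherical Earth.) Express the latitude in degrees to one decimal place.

Plate carrée: h = 1, k = sec φ along parallels.
sec φ = 2.47  ⇒  cos φ = 0.4049  ⇒  φ ≈ 66.1°.

66.1°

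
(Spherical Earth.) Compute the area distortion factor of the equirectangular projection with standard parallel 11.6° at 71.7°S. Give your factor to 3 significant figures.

In the equirectangular projection with standard parallel φ₀ = 11.6° (x = Rλ cos φ₀, y = Rφ), meridians are true-scale (h = 1) and the parallel scale is k = cos φ₀ / cos φ.
Areal scale = h·k = 1 × cos φ₀ / cos φ; at 71.7°, h = 1.000, k = 3.120, so h·k = 3.120.

3.12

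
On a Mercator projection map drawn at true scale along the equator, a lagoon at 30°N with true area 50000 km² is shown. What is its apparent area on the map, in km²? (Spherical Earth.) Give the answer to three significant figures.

66700 km²

The Mercator projection is conformal; its linear scale factor is the same in every direction and equals sec φ = 1/cos φ.
Areal scale = k² = sec²φ = 1/cos²(30°) = 1/0.8660² = 1.333.
Apparent area = 50000 × 1.333 ≈ 66700 km².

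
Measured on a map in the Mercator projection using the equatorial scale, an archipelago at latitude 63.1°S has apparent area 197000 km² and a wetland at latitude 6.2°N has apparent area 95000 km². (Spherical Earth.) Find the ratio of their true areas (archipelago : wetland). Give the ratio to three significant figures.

Since Mercator area scale is 1/cos²φ, the true area equals the apparent area multiplied by cos²φ.
True area of archipelago: 197000 × cos²(63.1°) = 197000 × 0.2047 = 40330 km².
True area of wetland: 95000 × cos²(6.2°) = 95000 × 0.9883 = 93890 km².
Ratio = 40330 / 93890 ≈ 0.429.

0.429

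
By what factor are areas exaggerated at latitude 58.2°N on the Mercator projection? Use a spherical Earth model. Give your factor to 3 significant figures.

3.60

Mercator is conformal, so the point scale is isotropic: h = k = sec φ = 1/cos φ.
Areal scale = k² = sec²φ = 1/cos²(58.2°) = 1/0.5270² = 3.601.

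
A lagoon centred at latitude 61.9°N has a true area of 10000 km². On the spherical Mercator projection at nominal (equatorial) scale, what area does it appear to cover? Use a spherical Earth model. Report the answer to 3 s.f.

45100 km²

For Mercator, h = k = sec φ (a conformal cylindrical projection has a single point scale, 1/cos φ).
Areal scale = k² = sec²φ = 1/cos²(61.9°) = 1/0.4710² = 4.508.
Apparent area = 10000 × 4.508 ≈ 45100 km².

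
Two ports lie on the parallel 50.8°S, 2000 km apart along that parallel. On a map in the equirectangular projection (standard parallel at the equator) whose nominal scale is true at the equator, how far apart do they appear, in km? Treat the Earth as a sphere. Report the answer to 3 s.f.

3160 km

Plate carrée maps x = Rλ, y = Rφ. The meridian scale is h = 1 and the parallel scale is k = 1/cos φ = sec φ.
Along the parallel, k = sec 50.8° = 1/0.6320 = 1.582.
Map distance = 2000 × 1.582 ≈ 3160 km.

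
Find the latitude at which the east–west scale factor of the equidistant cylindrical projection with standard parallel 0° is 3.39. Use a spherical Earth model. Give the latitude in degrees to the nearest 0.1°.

72.8°

Plate carrée: h = 1, k = sec φ along parallels.
sec φ = 3.39  ⇒  cos φ = 0.2950  ⇒  φ ≈ 72.8°.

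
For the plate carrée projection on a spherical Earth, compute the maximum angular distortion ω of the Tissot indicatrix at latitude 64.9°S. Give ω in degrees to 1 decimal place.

In the plate carrée (x = Rλ, y = Rφ), meridians are true-scale (h = 1) and parallels are stretched by k = sec φ.
At 64.9°: h = 1.000, k = 2.357; principal scales a = 2.357, b = 1.000.
sin(ω/2) = (a − b)/(a + b) = 1.357/3.357 = 0.4043, so ω = 2 arcsin(0.4043) ≈ 47.7°.

47.7°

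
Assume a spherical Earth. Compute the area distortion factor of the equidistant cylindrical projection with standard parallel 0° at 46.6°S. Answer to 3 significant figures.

For the equirectangular projection with φ₀ = 0 (plate carrée), h = 1 along meridians and k = sec φ along parallels.
Areal scale = h·k = 1 × sec φ; at 46.6°, h = 1.000, k = 1.455, so h·k = 1.455.

1.46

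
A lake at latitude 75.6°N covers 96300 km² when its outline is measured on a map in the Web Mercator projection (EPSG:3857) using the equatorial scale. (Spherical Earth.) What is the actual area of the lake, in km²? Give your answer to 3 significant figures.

For Mercator, h = k = sec φ (a conformal cylindrical projection has a single point scale, 1/cos φ).
Areal scale = k² = sec²φ = 1/cos²(75.6°) = 1/0.2487² = 16.17.
True area = apparent / (areal scale) = 96300 / 16.17 ≈ 5960 km².

5960 km²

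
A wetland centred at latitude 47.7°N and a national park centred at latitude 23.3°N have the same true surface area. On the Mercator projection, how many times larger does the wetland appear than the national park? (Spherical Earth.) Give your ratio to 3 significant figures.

1.86

Mercator is conformal with k = sec φ, so areal scale = k² = sec²φ.
At 47.7°: sec²(47.7°) = 1/0.6730² = 2.208.
At 23.3°: sec²(23.3°) = 1/0.9184² = 1.185.
Ratio = 2.208/1.185 = cos²(23.3°)/cos²(47.7°) ≈ 1.86.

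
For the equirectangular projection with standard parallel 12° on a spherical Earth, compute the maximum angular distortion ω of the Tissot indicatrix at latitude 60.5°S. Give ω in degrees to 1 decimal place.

In the equirectangular projection with standard parallel φ₀ = 12° (x = Rλ cos φ₀, y = Rφ), meridians are true-scale (h = 1) and the parallel scale is k = cos φ₀ / cos φ.
At 60.5°: h = 1.000, k = 1.986; principal scales a = 1.986, b = 1.000.
sin(ω/2) = (a − b)/(a + b) = 0.9864/2.986 = 0.3303, so ω = 2 arcsin(0.3303) ≈ 38.6°.

38.6°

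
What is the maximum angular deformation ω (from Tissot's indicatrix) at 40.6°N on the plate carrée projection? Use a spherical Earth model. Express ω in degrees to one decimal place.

Plate carrée maps x = Rλ, y = Rφ. The meridian scale is h = 1 and the parallel scale is k = 1/cos φ = sec φ.
At 40.6°: h = 1.000, k = 1.317; principal scales a = 1.317, b = 1.000.
sin(ω/2) = (a − b)/(a + b) = 0.3171/2.317 = 0.1368, so ω = 2 arcsin(0.1368) ≈ 15.7°.

15.7°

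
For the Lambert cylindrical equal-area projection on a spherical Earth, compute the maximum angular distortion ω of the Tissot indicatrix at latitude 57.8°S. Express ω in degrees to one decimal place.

The Lambert cylindrical equal-area projection is the cylindrical equal-area projection with its standard parallel at the equator (φ₀ = 0). A cylindrical equal-area projection with standard parallel φ₀ has meridian scale h = cos φ / cos φ₀ and parallel scale k = cos φ₀ / cos φ (so areas are preserved, h·k = 1).
At 57.8°: h = 0.5329, k = 1.877; principal scales a = 1.877, b = 0.5329.
sin(ω/2) = (a − b)/(a + b) = 1.344/2.409 = 0.5577, so ω = 2 arcsin(0.5577) ≈ 67.8°.

67.8°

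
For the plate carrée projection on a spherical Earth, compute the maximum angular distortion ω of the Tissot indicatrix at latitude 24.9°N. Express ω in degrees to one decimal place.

5.6°

For the equirectangular projection with φ₀ = 0 (plate carrée), h = 1 along meridians and k = sec φ along parallels.
At 24.9°: h = 1.000, k = 1.102; principal scales a = 1.102, b = 1.000.
sin(ω/2) = (a − b)/(a + b) = 0.1025/2.102 = 0.04874, so ω = 2 arcsin(0.04874) ≈ 5.6°.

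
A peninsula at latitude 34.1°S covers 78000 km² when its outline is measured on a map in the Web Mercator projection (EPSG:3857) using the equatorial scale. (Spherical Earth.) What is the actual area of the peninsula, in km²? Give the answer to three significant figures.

53500 km²

For Mercator, h = k = sec φ (a conformal cylindrical projection has a single point scale, 1/cos φ).
Areal scale = k² = sec²φ = 1/cos²(34.1°) = 1/0.8281² = 1.458.
True area = apparent / (areal scale) = 78000 / 1.458 ≈ 53500 km².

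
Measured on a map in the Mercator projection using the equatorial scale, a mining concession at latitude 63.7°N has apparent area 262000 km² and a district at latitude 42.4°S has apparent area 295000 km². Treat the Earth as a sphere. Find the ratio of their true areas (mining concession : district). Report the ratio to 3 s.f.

0.320

Mercator's areal exaggeration is sec²φ; hence true area = (apparent area) · cos²φ.
True area of mining concession: 262000 × cos²(63.7°) = 262000 × 0.1963 = 51430 km².
True area of district: 295000 × cos²(42.4°) = 295000 × 0.5453 = 160900 km².
Ratio = 51430 / 160900 ≈ 0.320.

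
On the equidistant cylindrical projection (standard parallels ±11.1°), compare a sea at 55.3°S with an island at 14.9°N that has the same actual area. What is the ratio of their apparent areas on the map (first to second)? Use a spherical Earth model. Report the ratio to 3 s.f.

1.70

In the equirectangular projection with standard parallel φ₀ = 11.1° (x = Rλ cos φ₀, y = Rφ), meridians are true-scale (h = 1) and the parallel scale is k = cos φ₀ / cos φ.
Areal scale at 55.3°: h·k = 1.000 × 1.724 = 1.724.
Areal scale at 14.9°: h·k = 1.000 × 1.015 = 1.015.
Ratio = 1.724/1.015 ≈ 1.70.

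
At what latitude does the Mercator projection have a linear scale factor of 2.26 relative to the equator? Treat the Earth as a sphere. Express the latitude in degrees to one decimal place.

63.7°

Mercator scale is k = sec φ = 1/cos φ.
1/cos φ = 2.26  ⇒  cos φ = 0.4425  ⇒  φ = arccos(0.4425) ≈ 63.7°.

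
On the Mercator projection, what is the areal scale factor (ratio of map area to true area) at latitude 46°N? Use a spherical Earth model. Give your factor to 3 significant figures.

Mercator is conformal, so the point scale is isotropic: h = k = sec φ = 1/cos φ.
Areal scale = k² = sec²φ = 1/cos²(46°) = 1/0.6947² = 2.072.

2.07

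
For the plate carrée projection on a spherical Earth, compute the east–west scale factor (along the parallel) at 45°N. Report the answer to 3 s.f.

In the plate carrée (x = Rλ, y = Rφ), meridians are true-scale (h = 1) and parallels are stretched by k = sec φ.
k = 1/cos 45° = 1/0.7071 = 1.414.

1.41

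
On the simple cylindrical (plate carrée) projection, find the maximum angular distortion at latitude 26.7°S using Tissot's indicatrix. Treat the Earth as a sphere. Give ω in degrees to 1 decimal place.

For the equirectangular projection with φ₀ = 0 (plate carrée), h = 1 along meridians and k = sec φ along parallels.
At 26.7°: h = 1.000, k = 1.119; principal scales a = 1.119, b = 1.000.
sin(ω/2) = (a − b)/(a + b) = 0.1194/2.119 = 0.05632, so ω = 2 arcsin(0.05632) ≈ 6.5°.

6.5°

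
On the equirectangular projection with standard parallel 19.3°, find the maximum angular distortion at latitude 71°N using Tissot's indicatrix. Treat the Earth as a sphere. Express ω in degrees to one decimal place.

With standard parallel φ₀ = 19.3°, the equirectangular projection gives x = Rλ cos φ₀, y = Rφ, so h = 1 and k = cos 19.3° / cos φ.
At 71°: h = 1.000, k = 2.899; principal scales a = 2.899, b = 1.000.
sin(ω/2) = (a − b)/(a + b) = 1.899/3.899 = 0.4870, so ω = 2 arcsin(0.4870) ≈ 58.3°.

58.3°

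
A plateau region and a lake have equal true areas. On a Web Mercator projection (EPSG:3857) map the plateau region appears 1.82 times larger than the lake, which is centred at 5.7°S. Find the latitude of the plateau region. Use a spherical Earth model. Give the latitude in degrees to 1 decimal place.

42.5°

For equal true areas on Mercator, apparent areas scale as sec²φ, so the ratio is cos²φ₂ / cos²φ₁.
cos²φ₂ / cos²φ₁ = 1.82  ⇒  cos φ₁ = cos 5.7° / √1.82 = 0.9951/1.349 = 0.7376.
φ₁ = arccos(0.7376) ≈ 42.5°.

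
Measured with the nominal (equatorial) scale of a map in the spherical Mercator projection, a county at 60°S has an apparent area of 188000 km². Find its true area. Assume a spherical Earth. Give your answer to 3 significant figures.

The Mercator projection is conformal; its linear scale factor is the same in every direction and equals sec φ = 1/cos φ.
Areal scale = k² = sec²φ = 1/cos²(60°) = 1/0.5000² = 4.000.
True area = apparent / (areal scale) = 188000 / 4.000 ≈ 47000 km².

47000 km²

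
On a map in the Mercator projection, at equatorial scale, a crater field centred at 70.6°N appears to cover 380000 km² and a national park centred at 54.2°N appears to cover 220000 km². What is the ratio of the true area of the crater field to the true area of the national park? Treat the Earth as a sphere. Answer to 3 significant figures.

On Mercator the areal scale is sec²φ, so true area = apparent × cos²φ.
True area of crater field: 380000 × cos²(70.6°) = 380000 × 0.1103 = 41930 km².
True area of national park: 220000 × cos²(54.2°) = 220000 × 0.3422 = 75280 km².
Ratio = 41930 / 75280 ≈ 0.557.

0.557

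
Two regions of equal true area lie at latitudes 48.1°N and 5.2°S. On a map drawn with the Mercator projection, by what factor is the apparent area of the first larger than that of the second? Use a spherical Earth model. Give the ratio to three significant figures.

On Mercator, area is exaggerated by sec²φ = 1/cos²φ.
At 48.1°: sec²(48.1°) = 1/0.6678² = 2.242.
At 5.2°: sec²(5.2°) = 1/0.9959² = 1.008.
Ratio = 2.242/1.008 = cos²(5.2°)/cos²(48.1°) ≈ 2.22.

2.22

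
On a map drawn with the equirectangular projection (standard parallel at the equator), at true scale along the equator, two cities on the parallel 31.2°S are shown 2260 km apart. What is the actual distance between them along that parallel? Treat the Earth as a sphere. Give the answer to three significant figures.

1930 km

In the plate carrée (x = Rλ, y = Rφ), meridians are true-scale (h = 1) and parallels are stretched by k = sec φ.
Along the parallel at 31.2°, map distances are exaggerated by k = sec 31.2° = 1.169.
True distance = 2260 / 1.169 = 2260 × cos 31.2° ≈ 1930 km.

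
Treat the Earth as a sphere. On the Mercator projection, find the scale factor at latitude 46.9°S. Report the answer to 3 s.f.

Mercator is conformal, so the point scale is isotropic: h = k = sec φ = 1/cos φ.
k = 1/cos 46.9° = 1/0.6833 = 1.464.

1.46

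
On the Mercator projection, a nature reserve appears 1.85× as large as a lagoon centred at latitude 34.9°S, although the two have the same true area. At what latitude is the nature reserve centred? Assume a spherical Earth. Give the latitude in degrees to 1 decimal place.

On Mercator, (apparent₁)/(apparent₂) = sec²φ₁ / sec²φ₂ when true areas are equal.
cos²φ₂ / cos²φ₁ = 1.85  ⇒  cos φ₁ = cos 34.9° / √1.85 = 0.8202/1.360 = 0.6030.
φ₁ = arccos(0.6030) ≈ 52.9°.

52.9°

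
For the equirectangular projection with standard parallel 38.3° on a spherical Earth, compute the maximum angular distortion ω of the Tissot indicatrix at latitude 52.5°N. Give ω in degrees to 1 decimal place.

14.5°

The equidistant cylindrical projection with φ₀ = 38.3° has h = 1 (meridians true) and k = cos φ₀ / cos φ along parallels.
At 52.5°: h = 1.000, k = 1.289; principal scales a = 1.289, b = 1.000.
sin(ω/2) = (a − b)/(a + b) = 0.2891/2.289 = 0.1263, so ω = 2 arcsin(0.1263) ≈ 14.5°.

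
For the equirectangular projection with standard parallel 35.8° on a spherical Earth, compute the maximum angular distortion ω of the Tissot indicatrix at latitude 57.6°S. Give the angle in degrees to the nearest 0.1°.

With standard parallel φ₀ = 35.8°, the equirectangular projection gives x = Rλ cos φ₀, y = Rφ, so h = 1 and k = cos 35.8° / cos φ.
At 57.6°: h = 1.000, k = 1.514; principal scales a = 1.514, b = 1.000.
sin(ω/2) = (a − b)/(a + b) = 0.5137/2.514 = 0.2043, so ω = 2 arcsin(0.2043) ≈ 23.6°.

23.6°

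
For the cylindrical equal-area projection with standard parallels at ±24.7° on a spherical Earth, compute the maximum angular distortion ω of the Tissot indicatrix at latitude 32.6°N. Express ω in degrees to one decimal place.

Cylindrical equal-area (φ₀ = 24.7°): h = cos φ / cos 24.7° along meridians, k = cos 24.7° / cos φ along parallels; h·k = 1.
At 32.6°: h = 0.9273, k = 1.078; principal scales a = 1.078, b = 0.9273.
sin(ω/2) = (a − b)/(a + b) = 0.1511/2.006 = 0.07534, so ω = 2 arcsin(0.07534) ≈ 8.6°.

8.6°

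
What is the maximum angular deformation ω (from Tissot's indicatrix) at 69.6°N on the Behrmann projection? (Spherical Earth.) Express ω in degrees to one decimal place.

92.3°

The Behrmann projection is cylindrical equal-area with φ₀ = 30°. Cylindrical equal-area (φ₀ = 30°): h = cos φ / cos 30° along meridians, k = cos 30° / cos φ along parallels; h·k = 1.
At 69.6°: h = 0.4025, k = 2.484; principal scales a = 2.484, b = 0.4025.
sin(ω/2) = (a − b)/(a + b) = 2.082/2.887 = 0.7212, so ω = 2 arcsin(0.7212) ≈ 92.3°.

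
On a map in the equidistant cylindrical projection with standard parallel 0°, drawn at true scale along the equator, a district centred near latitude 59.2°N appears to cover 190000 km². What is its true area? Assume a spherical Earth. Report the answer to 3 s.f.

97300 km²

Plate carrée maps x = Rλ, y = Rφ. The meridian scale is h = 1 and the parallel scale is k = 1/cos φ = sec φ.
Areal scale = h·k = 1 × sec φ; at 59.2°, h = 1.000, k = 1.953, so h·k = 1.953.
True area = apparent / (areal scale) = 190000 / 1.953 ≈ 97300 km².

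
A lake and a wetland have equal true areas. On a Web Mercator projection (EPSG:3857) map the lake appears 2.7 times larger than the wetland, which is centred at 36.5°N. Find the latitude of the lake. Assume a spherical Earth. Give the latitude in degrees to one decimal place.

60.7°

For equal true areas on Mercator, apparent areas scale as sec²φ, so the ratio is cos²φ₂ / cos²φ₁.
cos²φ₂ / cos²φ₁ = 2.7  ⇒  cos φ₁ = cos 36.5° / √2.7 = 0.8039/1.643 = 0.4892.
φ₁ = arccos(0.4892) ≈ 60.7°.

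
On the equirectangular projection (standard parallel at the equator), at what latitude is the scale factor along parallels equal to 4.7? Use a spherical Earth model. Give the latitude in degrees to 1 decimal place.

Plate carrée: h = 1, k = sec φ along parallels.
sec φ = 4.7  ⇒  cos φ = 0.2128  ⇒  φ ≈ 77.7°.

77.7°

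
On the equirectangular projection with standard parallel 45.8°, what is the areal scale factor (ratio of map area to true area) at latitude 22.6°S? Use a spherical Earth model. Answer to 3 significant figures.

0.755

In the equirectangular projection with standard parallel φ₀ = 45.8° (x = Rλ cos φ₀, y = Rφ), meridians are true-scale (h = 1) and the parallel scale is k = cos φ₀ / cos φ.
Areal scale = h·k = 1 × cos φ₀ / cos φ; at 22.6°, h = 1.000, k = 0.7552, so h·k = 0.7552.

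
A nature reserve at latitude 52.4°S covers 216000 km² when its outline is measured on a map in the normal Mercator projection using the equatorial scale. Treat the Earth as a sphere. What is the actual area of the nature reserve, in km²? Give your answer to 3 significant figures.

80400 km²

Mercator is conformal, so the point scale is isotropic: h = k = sec φ = 1/cos φ.
Areal scale = k² = sec²φ = 1/cos²(52.4°) = 1/0.6101² = 2.686.
True area = apparent / (areal scale) = 216000 / 2.686 ≈ 80400 km².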